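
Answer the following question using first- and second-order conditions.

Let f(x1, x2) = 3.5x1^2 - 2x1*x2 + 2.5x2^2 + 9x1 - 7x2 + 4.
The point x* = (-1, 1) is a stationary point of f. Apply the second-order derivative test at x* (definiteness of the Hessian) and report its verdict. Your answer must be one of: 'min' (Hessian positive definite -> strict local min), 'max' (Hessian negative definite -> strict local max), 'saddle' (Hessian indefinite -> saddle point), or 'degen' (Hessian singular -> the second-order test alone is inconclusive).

Compute the Hessian H = grad^2 f:
  H = [[7, -2], [-2, 5]]
Verify stationarity: grad f(x*) = H x* + g = (0, 0).
Eigenvalues of H: 3.7639, 8.2361.
Both eigenvalues > 0, so H is positive definite -> x* is a strict local min.

min


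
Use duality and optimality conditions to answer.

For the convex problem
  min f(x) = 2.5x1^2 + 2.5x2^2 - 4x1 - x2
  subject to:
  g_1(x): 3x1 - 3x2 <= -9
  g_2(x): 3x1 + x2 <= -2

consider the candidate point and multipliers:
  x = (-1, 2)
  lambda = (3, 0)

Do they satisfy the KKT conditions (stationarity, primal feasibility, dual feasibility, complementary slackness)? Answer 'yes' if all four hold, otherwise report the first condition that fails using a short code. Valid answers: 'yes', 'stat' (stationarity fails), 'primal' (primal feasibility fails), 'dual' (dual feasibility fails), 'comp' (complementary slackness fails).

Gradient of f: grad f(x) = Q x + c = (-9, 9)
Constraint values g_i(x) = a_i^T x - b_i:
  g_1((-1, 2)) = 0
  g_2((-1, 2)) = 1
Stationarity residual: grad f(x) + sum_i lambda_i a_i = (0, 0)
  -> stationarity OK
Primal feasibility (all g_i <= 0): FAILS
Dual feasibility (all lambda_i >= 0): OK
Complementary slackness (lambda_i * g_i(x) = 0 for all i): OK

Verdict: the first failing condition is primal_feasibility -> primal.

primal


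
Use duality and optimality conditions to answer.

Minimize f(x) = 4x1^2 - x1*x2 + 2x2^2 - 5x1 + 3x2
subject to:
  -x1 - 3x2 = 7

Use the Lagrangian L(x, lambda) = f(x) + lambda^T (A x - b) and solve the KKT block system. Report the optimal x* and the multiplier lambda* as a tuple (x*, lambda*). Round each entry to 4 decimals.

Form the Lagrangian:
  L(x, lambda) = (1/2) x^T Q x + c^T x + lambda^T (A x - b)
Stationarity (grad_x L = 0): Q x + c + A^T lambda = 0.
Primal feasibility: A x = b.

This gives the KKT block system:
  [ Q   A^T ] [ x     ]   [-c ]
  [ A    0  ] [ lambda ] = [ b ]

Solving the linear system:
  x*      = (0.061, -2.3537)
  lambda* = (-2.1585)
  f(x*)   = 3.872

x* = (0.061, -2.3537), lambda* = (-2.1585)


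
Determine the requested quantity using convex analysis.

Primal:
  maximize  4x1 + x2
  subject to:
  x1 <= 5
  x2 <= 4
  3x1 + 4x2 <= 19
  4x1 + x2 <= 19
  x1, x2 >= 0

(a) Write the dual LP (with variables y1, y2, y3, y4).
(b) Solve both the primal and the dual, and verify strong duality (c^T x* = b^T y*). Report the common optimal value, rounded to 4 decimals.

The standard primal-dual pair for 'max c^T x s.t. A x <= b, x >= 0' is:
  Dual:  min b^T y  s.t.  A^T y >= c,  y >= 0.

So the dual LP is:
  minimize  5y1 + 4y2 + 19y3 + 19y4
  subject to:
    y1 + 3y3 + 4y4 >= 4
    y2 + 4y3 + y4 >= 1
    y1, y2, y3, y4 >= 0

Solving the primal: x* = (4.3846, 1.4615).
  primal value c^T x* = 19.
Solving the dual: y* = (0, 0, 0, 1).
  dual value b^T y* = 19.
Strong duality: c^T x* = b^T y*. Confirmed.

19


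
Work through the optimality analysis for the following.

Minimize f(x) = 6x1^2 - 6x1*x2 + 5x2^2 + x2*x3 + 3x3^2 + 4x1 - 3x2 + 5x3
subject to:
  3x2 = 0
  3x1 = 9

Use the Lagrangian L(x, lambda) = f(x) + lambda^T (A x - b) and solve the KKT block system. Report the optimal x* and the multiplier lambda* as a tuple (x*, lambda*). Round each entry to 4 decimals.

Form the Lagrangian:
  L(x, lambda) = (1/2) x^T Q x + c^T x + lambda^T (A x - b)
Stationarity (grad_x L = 0): Q x + c + A^T lambda = 0.
Primal feasibility: A x = b.

This gives the KKT block system:
  [ Q   A^T ] [ x     ]   [-c ]
  [ A    0  ] [ lambda ] = [ b ]

Solving the linear system:
  x*      = (3, 0, -0.8333)
  lambda* = (7.2778, -13.3333)
  f(x*)   = 63.9167

x* = (3, 0, -0.8333), lambda* = (7.2778, -13.3333)


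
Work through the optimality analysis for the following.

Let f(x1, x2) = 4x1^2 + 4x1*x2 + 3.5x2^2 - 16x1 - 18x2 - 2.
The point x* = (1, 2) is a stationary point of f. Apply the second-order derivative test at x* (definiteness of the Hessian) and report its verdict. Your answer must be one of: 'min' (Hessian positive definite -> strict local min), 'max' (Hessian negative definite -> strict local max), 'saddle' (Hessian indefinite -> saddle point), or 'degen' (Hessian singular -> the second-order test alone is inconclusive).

Compute the Hessian H = grad^2 f:
  H = [[8, 4], [4, 7]]
Verify stationarity: grad f(x*) = H x* + g = (0, 0).
Eigenvalues of H: 3.4689, 11.5311.
Both eigenvalues > 0, so H is positive definite -> x* is a strict local min.

min


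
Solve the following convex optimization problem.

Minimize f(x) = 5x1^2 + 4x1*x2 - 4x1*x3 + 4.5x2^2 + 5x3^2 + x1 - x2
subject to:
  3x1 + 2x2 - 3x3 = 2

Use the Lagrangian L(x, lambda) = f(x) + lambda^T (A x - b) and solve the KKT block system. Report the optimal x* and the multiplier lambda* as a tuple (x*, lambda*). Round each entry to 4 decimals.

Form the Lagrangian:
  L(x, lambda) = (1/2) x^T Q x + c^T x + lambda^T (A x - b)
Stationarity (grad_x L = 0): Q x + c + A^T lambda = 0.
Primal feasibility: A x = b.

This gives the KKT block system:
  [ Q   A^T ] [ x     ]   [-c ]
  [ A    0  ] [ lambda ] = [ b ]

Solving the linear system:
  x*      = (-0.0331, 0.4247, -0.4167)
  lambda* = (-1.3447)
  f(x*)   = 1.1159

x* = (-0.0331, 0.4247, -0.4167), lambda* = (-1.3447)


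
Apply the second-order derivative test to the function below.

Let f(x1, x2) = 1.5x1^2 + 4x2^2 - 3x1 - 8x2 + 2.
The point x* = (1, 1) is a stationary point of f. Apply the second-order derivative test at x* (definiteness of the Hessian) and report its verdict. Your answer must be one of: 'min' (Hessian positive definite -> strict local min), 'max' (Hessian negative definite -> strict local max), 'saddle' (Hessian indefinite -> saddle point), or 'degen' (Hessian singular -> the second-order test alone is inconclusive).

Compute the Hessian H = grad^2 f:
  H = [[3, 0], [0, 8]]
Verify stationarity: grad f(x*) = H x* + g = (0, 0).
Eigenvalues of H: 3, 8.
Both eigenvalues > 0, so H is positive definite -> x* is a strict local min.

min


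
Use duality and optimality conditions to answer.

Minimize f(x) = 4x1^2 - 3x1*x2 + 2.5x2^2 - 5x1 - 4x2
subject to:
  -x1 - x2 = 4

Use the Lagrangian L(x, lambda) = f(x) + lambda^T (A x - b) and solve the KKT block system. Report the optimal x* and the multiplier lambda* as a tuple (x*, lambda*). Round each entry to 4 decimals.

Form the Lagrangian:
  L(x, lambda) = (1/2) x^T Q x + c^T x + lambda^T (A x - b)
Stationarity (grad_x L = 0): Q x + c + A^T lambda = 0.
Primal feasibility: A x = b.

This gives the KKT block system:
  [ Q   A^T ] [ x     ]   [-c ]
  [ A    0  ] [ lambda ] = [ b ]

Solving the linear system:
  x*      = (-1.6316, -2.3684)
  lambda* = (-10.9474)
  f(x*)   = 30.7105

x* = (-1.6316, -2.3684), lambda* = (-10.9474)


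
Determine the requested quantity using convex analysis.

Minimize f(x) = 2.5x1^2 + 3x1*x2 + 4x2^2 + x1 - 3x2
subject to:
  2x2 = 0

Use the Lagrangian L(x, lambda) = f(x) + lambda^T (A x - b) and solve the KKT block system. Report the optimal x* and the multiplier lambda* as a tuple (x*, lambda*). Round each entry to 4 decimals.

Form the Lagrangian:
  L(x, lambda) = (1/2) x^T Q x + c^T x + lambda^T (A x - b)
Stationarity (grad_x L = 0): Q x + c + A^T lambda = 0.
Primal feasibility: A x = b.

This gives the KKT block system:
  [ Q   A^T ] [ x     ]   [-c ]
  [ A    0  ] [ lambda ] = [ b ]

Solving the linear system:
  x*      = (-0.2, 0)
  lambda* = (1.8)
  f(x*)   = -0.1

x* = (-0.2, 0), lambda* = (1.8)


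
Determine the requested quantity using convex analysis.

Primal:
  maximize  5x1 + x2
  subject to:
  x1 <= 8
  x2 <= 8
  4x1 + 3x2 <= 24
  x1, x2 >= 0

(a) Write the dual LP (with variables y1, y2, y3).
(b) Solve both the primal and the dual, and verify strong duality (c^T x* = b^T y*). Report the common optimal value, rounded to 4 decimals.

The standard primal-dual pair for 'max c^T x s.t. A x <= b, x >= 0' is:
  Dual:  min b^T y  s.t.  A^T y >= c,  y >= 0.

So the dual LP is:
  minimize  8y1 + 8y2 + 24y3
  subject to:
    y1 + 4y3 >= 5
    y2 + 3y3 >= 1
    y1, y2, y3 >= 0

Solving the primal: x* = (6, 0).
  primal value c^T x* = 30.
Solving the dual: y* = (0, 0, 1.25).
  dual value b^T y* = 30.
Strong duality: c^T x* = b^T y*. Confirmed.

30


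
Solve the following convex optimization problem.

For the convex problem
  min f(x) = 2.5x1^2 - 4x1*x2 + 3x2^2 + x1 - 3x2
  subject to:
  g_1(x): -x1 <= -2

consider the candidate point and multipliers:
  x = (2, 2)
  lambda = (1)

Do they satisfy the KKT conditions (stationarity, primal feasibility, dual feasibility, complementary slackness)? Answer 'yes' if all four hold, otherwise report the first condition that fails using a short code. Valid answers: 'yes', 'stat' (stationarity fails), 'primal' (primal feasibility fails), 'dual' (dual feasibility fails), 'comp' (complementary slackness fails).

Gradient of f: grad f(x) = Q x + c = (3, 1)
Constraint values g_i(x) = a_i^T x - b_i:
  g_1((2, 2)) = 0
Stationarity residual: grad f(x) + sum_i lambda_i a_i = (2, 1)
  -> stationarity FAILS
Primal feasibility (all g_i <= 0): OK
Dual feasibility (all lambda_i >= 0): OK
Complementary slackness (lambda_i * g_i(x) = 0 for all i): OK

Verdict: the first failing condition is stationarity -> stat.

stat


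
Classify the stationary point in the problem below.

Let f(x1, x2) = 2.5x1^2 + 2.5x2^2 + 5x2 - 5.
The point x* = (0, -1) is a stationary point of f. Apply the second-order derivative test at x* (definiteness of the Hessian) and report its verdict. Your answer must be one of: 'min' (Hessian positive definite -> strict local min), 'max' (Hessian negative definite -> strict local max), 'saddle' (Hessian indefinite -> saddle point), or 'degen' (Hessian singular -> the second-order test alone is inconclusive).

Compute the Hessian H = grad^2 f:
  H = [[5, 0], [0, 5]]
Verify stationarity: grad f(x*) = H x* + g = (0, 0).
Eigenvalues of H: 5, 5.
Both eigenvalues > 0, so H is positive definite -> x* is a strict local min.

min


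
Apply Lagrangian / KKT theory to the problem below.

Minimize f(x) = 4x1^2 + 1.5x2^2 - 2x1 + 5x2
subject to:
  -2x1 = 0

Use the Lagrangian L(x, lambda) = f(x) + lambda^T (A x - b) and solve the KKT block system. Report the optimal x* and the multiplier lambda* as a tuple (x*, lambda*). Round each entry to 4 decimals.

Form the Lagrangian:
  L(x, lambda) = (1/2) x^T Q x + c^T x + lambda^T (A x - b)
Stationarity (grad_x L = 0): Q x + c + A^T lambda = 0.
Primal feasibility: A x = b.

This gives the KKT block system:
  [ Q   A^T ] [ x     ]   [-c ]
  [ A    0  ] [ lambda ] = [ b ]

Solving the linear system:
  x*      = (0, -1.6667)
  lambda* = (-1)
  f(x*)   = -4.1667

x* = (0, -1.6667), lambda* = (-1)


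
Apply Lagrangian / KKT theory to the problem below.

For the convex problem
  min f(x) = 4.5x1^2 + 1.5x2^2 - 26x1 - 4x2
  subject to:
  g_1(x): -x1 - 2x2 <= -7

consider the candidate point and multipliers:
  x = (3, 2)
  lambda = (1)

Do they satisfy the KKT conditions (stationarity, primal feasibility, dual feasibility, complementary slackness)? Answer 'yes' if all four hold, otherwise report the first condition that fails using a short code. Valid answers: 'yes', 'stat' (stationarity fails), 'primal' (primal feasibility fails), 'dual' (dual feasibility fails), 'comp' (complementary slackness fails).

Gradient of f: grad f(x) = Q x + c = (1, 2)
Constraint values g_i(x) = a_i^T x - b_i:
  g_1((3, 2)) = 0
Stationarity residual: grad f(x) + sum_i lambda_i a_i = (0, 0)
  -> stationarity OK
Primal feasibility (all g_i <= 0): OK
Dual feasibility (all lambda_i >= 0): OK
Complementary slackness (lambda_i * g_i(x) = 0 for all i): OK

Verdict: yes, KKT holds.

yes


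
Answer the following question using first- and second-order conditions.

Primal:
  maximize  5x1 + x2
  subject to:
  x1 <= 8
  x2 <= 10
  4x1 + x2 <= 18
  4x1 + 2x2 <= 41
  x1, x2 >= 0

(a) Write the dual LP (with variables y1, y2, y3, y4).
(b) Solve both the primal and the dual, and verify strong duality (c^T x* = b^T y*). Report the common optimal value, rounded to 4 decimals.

The standard primal-dual pair for 'max c^T x s.t. A x <= b, x >= 0' is:
  Dual:  min b^T y  s.t.  A^T y >= c,  y >= 0.

So the dual LP is:
  minimize  8y1 + 10y2 + 18y3 + 41y4
  subject to:
    y1 + 4y3 + 4y4 >= 5
    y2 + y3 + 2y4 >= 1
    y1, y2, y3, y4 >= 0

Solving the primal: x* = (4.5, 0).
  primal value c^T x* = 22.5.
Solving the dual: y* = (0, 0, 1.25, 0).
  dual value b^T y* = 22.5.
Strong duality: c^T x* = b^T y*. Confirmed.

22.5


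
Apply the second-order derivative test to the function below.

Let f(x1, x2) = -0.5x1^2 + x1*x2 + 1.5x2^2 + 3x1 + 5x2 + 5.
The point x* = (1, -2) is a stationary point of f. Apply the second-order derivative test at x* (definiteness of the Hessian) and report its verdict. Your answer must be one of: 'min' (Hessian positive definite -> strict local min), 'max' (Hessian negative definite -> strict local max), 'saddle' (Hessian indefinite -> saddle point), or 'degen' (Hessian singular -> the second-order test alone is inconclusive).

Compute the Hessian H = grad^2 f:
  H = [[-1, 1], [1, 3]]
Verify stationarity: grad f(x*) = H x* + g = (0, 0).
Eigenvalues of H: -1.2361, 3.2361.
Eigenvalues have mixed signs, so H is indefinite -> x* is a saddle point.

saddle


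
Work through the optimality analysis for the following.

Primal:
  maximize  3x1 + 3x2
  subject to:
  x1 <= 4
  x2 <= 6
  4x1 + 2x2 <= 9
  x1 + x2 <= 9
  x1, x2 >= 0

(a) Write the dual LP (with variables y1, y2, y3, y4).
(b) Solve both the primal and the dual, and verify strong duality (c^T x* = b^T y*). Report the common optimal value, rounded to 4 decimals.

The standard primal-dual pair for 'max c^T x s.t. A x <= b, x >= 0' is:
  Dual:  min b^T y  s.t.  A^T y >= c,  y >= 0.

So the dual LP is:
  minimize  4y1 + 6y2 + 9y3 + 9y4
  subject to:
    y1 + 4y3 + y4 >= 3
    y2 + 2y3 + y4 >= 3
    y1, y2, y3, y4 >= 0

Solving the primal: x* = (0, 4.5).
  primal value c^T x* = 13.5.
Solving the dual: y* = (0, 0, 1.5, 0).
  dual value b^T y* = 13.5.
Strong duality: c^T x* = b^T y*. Confirmed.

13.5


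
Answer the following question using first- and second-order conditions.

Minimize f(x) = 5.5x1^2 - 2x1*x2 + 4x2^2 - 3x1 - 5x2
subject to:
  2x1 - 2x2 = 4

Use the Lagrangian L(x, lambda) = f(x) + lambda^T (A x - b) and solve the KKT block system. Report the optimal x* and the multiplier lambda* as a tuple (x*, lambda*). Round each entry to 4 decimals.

Form the Lagrangian:
  L(x, lambda) = (1/2) x^T Q x + c^T x + lambda^T (A x - b)
Stationarity (grad_x L = 0): Q x + c + A^T lambda = 0.
Primal feasibility: A x = b.

This gives the KKT block system:
  [ Q   A^T ] [ x     ]   [-c ]
  [ A    0  ] [ lambda ] = [ b ]

Solving the linear system:
  x*      = (1.3333, -0.6667)
  lambda* = (-6.5)
  f(x*)   = 12.6667

x* = (1.3333, -0.6667), lambda* = (-6.5)


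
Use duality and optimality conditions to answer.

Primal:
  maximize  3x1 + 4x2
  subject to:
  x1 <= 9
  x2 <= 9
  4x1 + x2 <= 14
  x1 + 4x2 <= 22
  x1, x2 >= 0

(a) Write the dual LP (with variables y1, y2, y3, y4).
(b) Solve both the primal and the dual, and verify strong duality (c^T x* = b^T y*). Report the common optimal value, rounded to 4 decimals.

The standard primal-dual pair for 'max c^T x s.t. A x <= b, x >= 0' is:
  Dual:  min b^T y  s.t.  A^T y >= c,  y >= 0.

So the dual LP is:
  minimize  9y1 + 9y2 + 14y3 + 22y4
  subject to:
    y1 + 4y3 + y4 >= 3
    y2 + y3 + 4y4 >= 4
    y1, y2, y3, y4 >= 0

Solving the primal: x* = (2.2667, 4.9333).
  primal value c^T x* = 26.5333.
Solving the dual: y* = (0, 0, 0.5333, 0.8667).
  dual value b^T y* = 26.5333.
Strong duality: c^T x* = b^T y*. Confirmed.

26.5333


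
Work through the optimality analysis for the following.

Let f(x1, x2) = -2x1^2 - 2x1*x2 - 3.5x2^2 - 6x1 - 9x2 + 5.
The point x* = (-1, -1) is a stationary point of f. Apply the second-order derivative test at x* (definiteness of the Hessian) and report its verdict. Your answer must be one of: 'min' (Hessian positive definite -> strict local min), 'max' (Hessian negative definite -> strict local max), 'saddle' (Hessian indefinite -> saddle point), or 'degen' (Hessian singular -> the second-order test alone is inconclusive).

Compute the Hessian H = grad^2 f:
  H = [[-4, -2], [-2, -7]]
Verify stationarity: grad f(x*) = H x* + g = (0, 0).
Eigenvalues of H: -8, -3.
Both eigenvalues < 0, so H is negative definite -> x* is a strict local max.

max


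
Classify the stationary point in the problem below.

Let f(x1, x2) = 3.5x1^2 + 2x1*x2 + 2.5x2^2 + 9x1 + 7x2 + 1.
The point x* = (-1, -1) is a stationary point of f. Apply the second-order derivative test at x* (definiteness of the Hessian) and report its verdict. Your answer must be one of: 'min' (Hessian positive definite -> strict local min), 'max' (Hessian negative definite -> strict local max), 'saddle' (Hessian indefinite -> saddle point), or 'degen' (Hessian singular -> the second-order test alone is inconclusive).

Compute the Hessian H = grad^2 f:
  H = [[7, 2], [2, 5]]
Verify stationarity: grad f(x*) = H x* + g = (0, 0).
Eigenvalues of H: 3.7639, 8.2361.
Both eigenvalues > 0, so H is positive definite -> x* is a strict local min.

min


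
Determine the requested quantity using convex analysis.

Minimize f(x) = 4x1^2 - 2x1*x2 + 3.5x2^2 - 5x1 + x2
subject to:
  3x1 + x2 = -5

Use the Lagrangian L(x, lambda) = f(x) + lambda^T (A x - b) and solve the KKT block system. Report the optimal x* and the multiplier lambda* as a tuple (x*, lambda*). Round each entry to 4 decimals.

Form the Lagrangian:
  L(x, lambda) = (1/2) x^T Q x + c^T x + lambda^T (A x - b)
Stationarity (grad_x L = 0): Q x + c + A^T lambda = 0.
Primal feasibility: A x = b.

This gives the KKT block system:
  [ Q   A^T ] [ x     ]   [-c ]
  [ A    0  ] [ lambda ] = [ b ]

Solving the linear system:
  x*      = (-1.2892, -1.1325)
  lambda* = (4.3494)
  f(x*)   = 13.5301

x* = (-1.2892, -1.1325), lambda* = (4.3494)


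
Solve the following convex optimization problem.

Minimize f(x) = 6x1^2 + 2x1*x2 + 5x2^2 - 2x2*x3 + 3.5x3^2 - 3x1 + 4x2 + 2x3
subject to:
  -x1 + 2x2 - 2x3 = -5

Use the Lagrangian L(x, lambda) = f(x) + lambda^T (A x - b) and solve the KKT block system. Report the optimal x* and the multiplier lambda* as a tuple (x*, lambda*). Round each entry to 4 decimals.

Form the Lagrangian:
  L(x, lambda) = (1/2) x^T Q x + c^T x + lambda^T (A x - b)
Stationarity (grad_x L = 0): Q x + c + A^T lambda = 0.
Primal feasibility: A x = b.

This gives the KKT block system:
  [ Q   A^T ] [ x     ]   [-c ]
  [ A    0  ] [ lambda ] = [ b ]

Solving the linear system:
  x*      = (0.8768, -1.3894, 0.6723)
  lambda* = (4.7423)
  f(x*)   = 8.4342

x* = (0.8768, -1.3894, 0.6723), lambda* = (4.7423)


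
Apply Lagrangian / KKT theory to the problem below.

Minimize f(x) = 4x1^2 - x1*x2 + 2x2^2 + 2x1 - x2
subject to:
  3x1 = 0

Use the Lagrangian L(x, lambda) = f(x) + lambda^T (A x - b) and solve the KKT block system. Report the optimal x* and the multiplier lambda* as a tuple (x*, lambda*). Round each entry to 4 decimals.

Form the Lagrangian:
  L(x, lambda) = (1/2) x^T Q x + c^T x + lambda^T (A x - b)
Stationarity (grad_x L = 0): Q x + c + A^T lambda = 0.
Primal feasibility: A x = b.

This gives the KKT block system:
  [ Q   A^T ] [ x     ]   [-c ]
  [ A    0  ] [ lambda ] = [ b ]

Solving the linear system:
  x*      = (0, 0.25)
  lambda* = (-0.5833)
  f(x*)   = -0.125

x* = (0, 0.25), lambda* = (-0.5833)


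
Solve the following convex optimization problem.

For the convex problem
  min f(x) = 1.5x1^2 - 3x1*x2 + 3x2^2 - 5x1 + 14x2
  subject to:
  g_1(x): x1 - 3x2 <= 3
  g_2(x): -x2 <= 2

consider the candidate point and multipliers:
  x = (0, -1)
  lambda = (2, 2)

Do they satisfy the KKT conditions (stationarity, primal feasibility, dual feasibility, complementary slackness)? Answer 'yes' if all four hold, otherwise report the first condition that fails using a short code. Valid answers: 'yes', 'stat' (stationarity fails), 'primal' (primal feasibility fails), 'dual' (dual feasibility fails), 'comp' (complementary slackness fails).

Gradient of f: grad f(x) = Q x + c = (-2, 8)
Constraint values g_i(x) = a_i^T x - b_i:
  g_1((0, -1)) = 0
  g_2((0, -1)) = -1
Stationarity residual: grad f(x) + sum_i lambda_i a_i = (0, 0)
  -> stationarity OK
Primal feasibility (all g_i <= 0): OK
Dual feasibility (all lambda_i >= 0): OK
Complementary slackness (lambda_i * g_i(x) = 0 for all i): FAILS

Verdict: the first failing condition is complementary_slackness -> comp.

comp


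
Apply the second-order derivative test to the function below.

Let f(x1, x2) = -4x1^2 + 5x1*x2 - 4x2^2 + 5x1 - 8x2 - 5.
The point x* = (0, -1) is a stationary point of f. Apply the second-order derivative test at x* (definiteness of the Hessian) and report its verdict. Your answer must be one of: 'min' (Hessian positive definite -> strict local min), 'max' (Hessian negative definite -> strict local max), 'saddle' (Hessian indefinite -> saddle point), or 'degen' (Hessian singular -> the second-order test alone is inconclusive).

Compute the Hessian H = grad^2 f:
  H = [[-8, 5], [5, -8]]
Verify stationarity: grad f(x*) = H x* + g = (0, 0).
Eigenvalues of H: -13, -3.
Both eigenvalues < 0, so H is negative definite -> x* is a strict local max.

max


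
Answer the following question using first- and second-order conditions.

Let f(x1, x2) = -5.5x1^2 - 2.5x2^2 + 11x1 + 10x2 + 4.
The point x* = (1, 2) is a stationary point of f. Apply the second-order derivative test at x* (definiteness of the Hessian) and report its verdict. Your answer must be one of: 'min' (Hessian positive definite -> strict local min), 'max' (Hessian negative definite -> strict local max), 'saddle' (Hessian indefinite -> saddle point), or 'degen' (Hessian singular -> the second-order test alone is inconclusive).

Compute the Hessian H = grad^2 f:
  H = [[-11, 0], [0, -5]]
Verify stationarity: grad f(x*) = H x* + g = (0, 0).
Eigenvalues of H: -11, -5.
Both eigenvalues < 0, so H is negative definite -> x* is a strict local max.

max


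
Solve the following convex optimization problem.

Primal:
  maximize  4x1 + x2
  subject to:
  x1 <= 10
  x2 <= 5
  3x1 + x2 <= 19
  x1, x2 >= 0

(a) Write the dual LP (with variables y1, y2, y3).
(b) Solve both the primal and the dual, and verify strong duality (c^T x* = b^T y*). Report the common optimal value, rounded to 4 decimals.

The standard primal-dual pair for 'max c^T x s.t. A x <= b, x >= 0' is:
  Dual:  min b^T y  s.t.  A^T y >= c,  y >= 0.

So the dual LP is:
  minimize  10y1 + 5y2 + 19y3
  subject to:
    y1 + 3y3 >= 4
    y2 + y3 >= 1
    y1, y2, y3 >= 0

Solving the primal: x* = (6.3333, 0).
  primal value c^T x* = 25.3333.
Solving the dual: y* = (0, 0, 1.3333).
  dual value b^T y* = 25.3333.
Strong duality: c^T x* = b^T y*. Confirmed.

25.3333


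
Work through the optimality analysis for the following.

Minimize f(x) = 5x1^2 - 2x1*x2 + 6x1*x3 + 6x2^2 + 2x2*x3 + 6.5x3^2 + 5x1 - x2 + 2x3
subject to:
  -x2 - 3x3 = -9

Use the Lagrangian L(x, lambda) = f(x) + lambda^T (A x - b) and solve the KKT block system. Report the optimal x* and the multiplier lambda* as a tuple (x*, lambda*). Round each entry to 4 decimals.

Form the Lagrangian:
  L(x, lambda) = (1/2) x^T Q x + c^T x + lambda^T (A x - b)
Stationarity (grad_x L = 0): Q x + c + A^T lambda = 0.
Primal feasibility: A x = b.

This gives the KKT block system:
  [ Q   A^T ] [ x     ]   [-c ]
  [ A    0  ] [ lambda ] = [ b ]

Solving the linear system:
  x*      = (-2.3203, -0.0507, 3.0169)
  lambda* = (9.0655)
  f(x*)   = 38.0365

x* = (-2.3203, -0.0507, 3.0169), lambda* = (9.0655)


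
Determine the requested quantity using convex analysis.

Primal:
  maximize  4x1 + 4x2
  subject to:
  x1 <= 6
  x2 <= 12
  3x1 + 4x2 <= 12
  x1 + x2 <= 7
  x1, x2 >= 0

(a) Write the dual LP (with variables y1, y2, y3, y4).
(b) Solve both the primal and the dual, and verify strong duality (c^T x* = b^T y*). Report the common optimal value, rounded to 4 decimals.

The standard primal-dual pair for 'max c^T x s.t. A x <= b, x >= 0' is:
  Dual:  min b^T y  s.t.  A^T y >= c,  y >= 0.

So the dual LP is:
  minimize  6y1 + 12y2 + 12y3 + 7y4
  subject to:
    y1 + 3y3 + y4 >= 4
    y2 + 4y3 + y4 >= 4
    y1, y2, y3, y4 >= 0

Solving the primal: x* = (4, 0).
  primal value c^T x* = 16.
Solving the dual: y* = (0, 0, 1.3333, 0).
  dual value b^T y* = 16.
Strong duality: c^T x* = b^T y*. Confirmed.

16


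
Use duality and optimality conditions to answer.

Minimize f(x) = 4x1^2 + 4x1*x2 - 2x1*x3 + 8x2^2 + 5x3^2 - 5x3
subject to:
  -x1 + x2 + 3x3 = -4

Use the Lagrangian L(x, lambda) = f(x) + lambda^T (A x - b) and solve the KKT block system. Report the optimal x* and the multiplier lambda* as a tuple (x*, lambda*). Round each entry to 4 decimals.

Form the Lagrangian:
  L(x, lambda) = (1/2) x^T Q x + c^T x + lambda^T (A x - b)
Stationarity (grad_x L = 0): Q x + c + A^T lambda = 0.
Primal feasibility: A x = b.

This gives the KKT block system:
  [ Q   A^T ] [ x     ]   [-c ]
  [ A    0  ] [ lambda ] = [ b ]

Solving the linear system:
  x*      = (0.6697, -0.4963, -0.9446)
  lambda* = (5.262)
  f(x*)   = 12.8856

x* = (0.6697, -0.4963, -0.9446), lambda* = (5.262)


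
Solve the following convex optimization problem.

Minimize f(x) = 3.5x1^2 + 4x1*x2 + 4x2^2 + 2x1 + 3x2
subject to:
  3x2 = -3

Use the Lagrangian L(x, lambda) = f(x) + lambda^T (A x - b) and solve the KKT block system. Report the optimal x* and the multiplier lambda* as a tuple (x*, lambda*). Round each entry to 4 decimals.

Form the Lagrangian:
  L(x, lambda) = (1/2) x^T Q x + c^T x + lambda^T (A x - b)
Stationarity (grad_x L = 0): Q x + c + A^T lambda = 0.
Primal feasibility: A x = b.

This gives the KKT block system:
  [ Q   A^T ] [ x     ]   [-c ]
  [ A    0  ] [ lambda ] = [ b ]

Solving the linear system:
  x*      = (0.2857, -1)
  lambda* = (1.2857)
  f(x*)   = 0.7143

x* = (0.2857, -1), lambda* = (1.2857)


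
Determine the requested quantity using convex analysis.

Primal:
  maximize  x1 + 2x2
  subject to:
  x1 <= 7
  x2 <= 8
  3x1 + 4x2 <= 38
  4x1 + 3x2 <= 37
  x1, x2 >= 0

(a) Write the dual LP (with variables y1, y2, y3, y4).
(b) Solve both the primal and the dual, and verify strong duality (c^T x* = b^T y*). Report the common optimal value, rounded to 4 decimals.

The standard primal-dual pair for 'max c^T x s.t. A x <= b, x >= 0' is:
  Dual:  min b^T y  s.t.  A^T y >= c,  y >= 0.

So the dual LP is:
  minimize  7y1 + 8y2 + 38y3 + 37y4
  subject to:
    y1 + 3y3 + 4y4 >= 1
    y2 + 4y3 + 3y4 >= 2
    y1, y2, y3, y4 >= 0

Solving the primal: x* = (2, 8).
  primal value c^T x* = 18.
Solving the dual: y* = (0, 0.6667, 0.3333, 0).
  dual value b^T y* = 18.
Strong duality: c^T x* = b^T y*. Confirmed.

18


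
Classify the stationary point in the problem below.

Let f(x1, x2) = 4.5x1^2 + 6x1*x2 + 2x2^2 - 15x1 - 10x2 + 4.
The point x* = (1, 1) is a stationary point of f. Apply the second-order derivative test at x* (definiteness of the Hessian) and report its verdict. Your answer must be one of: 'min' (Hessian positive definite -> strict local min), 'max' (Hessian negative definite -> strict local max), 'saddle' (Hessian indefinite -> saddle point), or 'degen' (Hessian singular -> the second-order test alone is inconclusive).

Compute the Hessian H = grad^2 f:
  H = [[9, 6], [6, 4]]
Verify stationarity: grad f(x*) = H x* + g = (0, 0).
Eigenvalues of H: 0, 13.
H has a zero eigenvalue (singular; positive semidefinite but not definite), so H is neither positive definite, negative definite, nor indefinite. The second-order test alone is inconclusive -> degen.
(Indeed, f is constant along the null direction of H through x*, so x* is not a strict local extremum.)

degen


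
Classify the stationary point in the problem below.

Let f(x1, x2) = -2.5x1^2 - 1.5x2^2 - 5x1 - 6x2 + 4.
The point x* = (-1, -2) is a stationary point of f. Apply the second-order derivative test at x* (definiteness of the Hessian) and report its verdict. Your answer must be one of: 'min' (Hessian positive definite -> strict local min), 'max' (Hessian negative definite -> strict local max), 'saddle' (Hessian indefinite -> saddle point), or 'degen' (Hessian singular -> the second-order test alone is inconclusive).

Compute the Hessian H = grad^2 f:
  H = [[-5, 0], [0, -3]]
Verify stationarity: grad f(x*) = H x* + g = (0, 0).
Eigenvalues of H: -5, -3.
Both eigenvalues < 0, so H is negative definite -> x* is a strict local max.

max


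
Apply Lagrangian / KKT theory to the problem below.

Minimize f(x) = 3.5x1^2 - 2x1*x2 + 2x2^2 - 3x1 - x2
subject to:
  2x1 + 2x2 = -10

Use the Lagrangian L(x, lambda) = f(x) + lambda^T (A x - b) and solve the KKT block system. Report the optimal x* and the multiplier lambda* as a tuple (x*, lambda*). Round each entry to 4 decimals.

Form the Lagrangian:
  L(x, lambda) = (1/2) x^T Q x + c^T x + lambda^T (A x - b)
Stationarity (grad_x L = 0): Q x + c + A^T lambda = 0.
Primal feasibility: A x = b.

This gives the KKT block system:
  [ Q   A^T ] [ x     ]   [-c ]
  [ A    0  ] [ lambda ] = [ b ]

Solving the linear system:
  x*      = (-1.8667, -3.1333)
  lambda* = (4.9)
  f(x*)   = 28.8667

x* = (-1.8667, -3.1333), lambda* = (4.9)


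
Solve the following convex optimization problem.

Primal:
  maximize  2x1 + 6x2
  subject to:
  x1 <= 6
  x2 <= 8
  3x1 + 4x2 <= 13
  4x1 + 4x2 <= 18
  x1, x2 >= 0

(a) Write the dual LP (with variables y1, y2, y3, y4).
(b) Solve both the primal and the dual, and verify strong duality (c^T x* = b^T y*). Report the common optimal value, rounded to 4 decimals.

The standard primal-dual pair for 'max c^T x s.t. A x <= b, x >= 0' is:
  Dual:  min b^T y  s.t.  A^T y >= c,  y >= 0.

So the dual LP is:
  minimize  6y1 + 8y2 + 13y3 + 18y4
  subject to:
    y1 + 3y3 + 4y4 >= 2
    y2 + 4y3 + 4y4 >= 6
    y1, y2, y3, y4 >= 0

Solving the primal: x* = (0, 3.25).
  primal value c^T x* = 19.5.
Solving the dual: y* = (0, 0, 1.5, 0).
  dual value b^T y* = 19.5.
Strong duality: c^T x* = b^T y*. Confirmed.

19.5


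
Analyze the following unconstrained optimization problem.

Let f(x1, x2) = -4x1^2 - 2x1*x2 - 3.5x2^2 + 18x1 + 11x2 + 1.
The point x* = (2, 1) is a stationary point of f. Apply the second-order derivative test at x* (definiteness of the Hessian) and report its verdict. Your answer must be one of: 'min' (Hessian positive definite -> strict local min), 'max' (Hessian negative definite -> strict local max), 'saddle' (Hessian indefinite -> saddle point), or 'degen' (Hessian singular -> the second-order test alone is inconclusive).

Compute the Hessian H = grad^2 f:
  H = [[-8, -2], [-2, -7]]
Verify stationarity: grad f(x*) = H x* + g = (0, 0).
Eigenvalues of H: -9.5616, -5.4384.
Both eigenvalues < 0, so H is negative definite -> x* is a strict local max.

max


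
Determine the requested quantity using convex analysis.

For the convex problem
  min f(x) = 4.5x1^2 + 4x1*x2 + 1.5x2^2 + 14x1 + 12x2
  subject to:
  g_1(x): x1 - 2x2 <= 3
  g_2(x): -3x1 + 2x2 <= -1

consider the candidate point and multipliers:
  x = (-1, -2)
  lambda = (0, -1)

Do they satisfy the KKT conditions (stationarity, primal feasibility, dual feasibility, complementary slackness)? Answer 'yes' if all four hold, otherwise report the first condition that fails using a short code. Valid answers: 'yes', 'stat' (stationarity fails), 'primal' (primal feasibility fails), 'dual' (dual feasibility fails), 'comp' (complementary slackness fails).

Gradient of f: grad f(x) = Q x + c = (-3, 2)
Constraint values g_i(x) = a_i^T x - b_i:
  g_1((-1, -2)) = 0
  g_2((-1, -2)) = 0
Stationarity residual: grad f(x) + sum_i lambda_i a_i = (0, 0)
  -> stationarity OK
Primal feasibility (all g_i <= 0): OK
Dual feasibility (all lambda_i >= 0): FAILS
Complementary slackness (lambda_i * g_i(x) = 0 for all i): OK

Verdict: the first failing condition is dual_feasibility -> dual.

dual


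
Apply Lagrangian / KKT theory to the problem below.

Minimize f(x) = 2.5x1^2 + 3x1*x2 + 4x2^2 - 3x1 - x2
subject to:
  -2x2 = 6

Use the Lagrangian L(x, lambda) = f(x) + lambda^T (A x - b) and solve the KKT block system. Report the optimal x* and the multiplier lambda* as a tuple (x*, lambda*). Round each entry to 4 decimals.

Form the Lagrangian:
  L(x, lambda) = (1/2) x^T Q x + c^T x + lambda^T (A x - b)
Stationarity (grad_x L = 0): Q x + c + A^T lambda = 0.
Primal feasibility: A x = b.

This gives the KKT block system:
  [ Q   A^T ] [ x     ]   [-c ]
  [ A    0  ] [ lambda ] = [ b ]

Solving the linear system:
  x*      = (2.4, -3)
  lambda* = (-8.9)
  f(x*)   = 24.6

x* = (2.4, -3), lambda* = (-8.9)


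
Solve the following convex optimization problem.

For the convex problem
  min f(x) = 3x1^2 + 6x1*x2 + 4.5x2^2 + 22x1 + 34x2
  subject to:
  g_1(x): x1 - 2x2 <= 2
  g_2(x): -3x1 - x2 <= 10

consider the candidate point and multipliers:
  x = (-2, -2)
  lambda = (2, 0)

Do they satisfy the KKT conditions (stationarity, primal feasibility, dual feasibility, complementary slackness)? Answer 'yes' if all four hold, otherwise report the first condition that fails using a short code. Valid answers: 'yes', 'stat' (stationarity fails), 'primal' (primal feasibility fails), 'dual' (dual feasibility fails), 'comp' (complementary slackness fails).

Gradient of f: grad f(x) = Q x + c = (-2, 4)
Constraint values g_i(x) = a_i^T x - b_i:
  g_1((-2, -2)) = 0
  g_2((-2, -2)) = -2
Stationarity residual: grad f(x) + sum_i lambda_i a_i = (0, 0)
  -> stationarity OK
Primal feasibility (all g_i <= 0): OK
Dual feasibility (all lambda_i >= 0): OK
Complementary slackness (lambda_i * g_i(x) = 0 for all i): OK

Verdict: yes, KKT holds.

yes


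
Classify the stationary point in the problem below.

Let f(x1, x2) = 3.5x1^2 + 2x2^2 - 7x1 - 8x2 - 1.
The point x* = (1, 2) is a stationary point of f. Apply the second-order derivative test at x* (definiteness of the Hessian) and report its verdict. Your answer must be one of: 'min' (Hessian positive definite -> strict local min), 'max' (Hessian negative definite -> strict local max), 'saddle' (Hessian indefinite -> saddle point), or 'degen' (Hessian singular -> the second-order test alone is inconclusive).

Compute the Hessian H = grad^2 f:
  H = [[7, 0], [0, 4]]
Verify stationarity: grad f(x*) = H x* + g = (0, 0).
Eigenvalues of H: 4, 7.
Both eigenvalues > 0, so H is positive definite -> x* is a strict local min.

min


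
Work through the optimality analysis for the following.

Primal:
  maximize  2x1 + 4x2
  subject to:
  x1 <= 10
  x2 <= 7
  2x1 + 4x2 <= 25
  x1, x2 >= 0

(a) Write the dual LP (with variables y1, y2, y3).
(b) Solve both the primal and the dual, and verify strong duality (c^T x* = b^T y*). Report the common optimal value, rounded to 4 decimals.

The standard primal-dual pair for 'max c^T x s.t. A x <= b, x >= 0' is:
  Dual:  min b^T y  s.t.  A^T y >= c,  y >= 0.

So the dual LP is:
  minimize  10y1 + 7y2 + 25y3
  subject to:
    y1 + 2y3 >= 2
    y2 + 4y3 >= 4
    y1, y2, y3 >= 0

Solving the primal: x* = (0, 6.25).
  primal value c^T x* = 25.
Solving the dual: y* = (0, 0, 1).
  dual value b^T y* = 25.
Strong duality: c^T x* = b^T y*. Confirmed.

25


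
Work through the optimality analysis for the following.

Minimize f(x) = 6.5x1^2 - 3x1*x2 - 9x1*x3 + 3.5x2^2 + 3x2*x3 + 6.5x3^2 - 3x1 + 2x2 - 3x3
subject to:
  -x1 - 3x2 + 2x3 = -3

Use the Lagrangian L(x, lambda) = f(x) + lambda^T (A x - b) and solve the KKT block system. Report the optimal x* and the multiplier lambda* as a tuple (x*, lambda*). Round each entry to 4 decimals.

Form the Lagrangian:
  L(x, lambda) = (1/2) x^T Q x + c^T x + lambda^T (A x - b)
Stationarity (grad_x L = 0): Q x + c + A^T lambda = 0.
Primal feasibility: A x = b.

This gives the KKT block system:
  [ Q   A^T ] [ x     ]   [-c ]
  [ A    0  ] [ lambda ] = [ b ]

Solving the linear system:
  x*      = (0.7463, 0.8877, 0.2047)
  lambda* = (2.1963)
  f(x*)   = 2.7558

x* = (0.7463, 0.8877, 0.2047), lambda* = (2.1963)


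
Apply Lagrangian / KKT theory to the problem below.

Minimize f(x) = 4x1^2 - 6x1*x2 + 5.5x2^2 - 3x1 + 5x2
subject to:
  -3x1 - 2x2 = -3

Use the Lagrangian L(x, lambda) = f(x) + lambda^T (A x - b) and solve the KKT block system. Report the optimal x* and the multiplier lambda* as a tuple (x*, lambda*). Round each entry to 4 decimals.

Form the Lagrangian:
  L(x, lambda) = (1/2) x^T Q x + c^T x + lambda^T (A x - b)
Stationarity (grad_x L = 0): Q x + c + A^T lambda = 0.
Primal feasibility: A x = b.

This gives the KKT block system:
  [ Q   A^T ] [ x     ]   [-c ]
  [ A    0  ] [ lambda ] = [ b ]

Solving the linear system:
  x*      = (0.8719, 0.1921)
  lambda* = (0.9409)
  f(x*)   = 0.5837

x* = (0.8719, 0.1921), lambda* = (0.9409)


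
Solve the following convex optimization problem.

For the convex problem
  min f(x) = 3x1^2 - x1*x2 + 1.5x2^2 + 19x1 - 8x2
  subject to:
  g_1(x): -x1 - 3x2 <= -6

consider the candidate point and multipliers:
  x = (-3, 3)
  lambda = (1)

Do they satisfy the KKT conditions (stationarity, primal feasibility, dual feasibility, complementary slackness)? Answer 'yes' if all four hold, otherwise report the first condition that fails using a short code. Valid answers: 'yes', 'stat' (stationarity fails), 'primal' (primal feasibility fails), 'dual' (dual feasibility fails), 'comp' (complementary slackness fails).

Gradient of f: grad f(x) = Q x + c = (-2, 4)
Constraint values g_i(x) = a_i^T x - b_i:
  g_1((-3, 3)) = 0
Stationarity residual: grad f(x) + sum_i lambda_i a_i = (-3, 1)
  -> stationarity FAILS
Primal feasibility (all g_i <= 0): OK
Dual feasibility (all lambda_i >= 0): OK
Complementary slackness (lambda_i * g_i(x) = 0 for all i): OK

Verdict: the first failing condition is stationarity -> stat.

stat


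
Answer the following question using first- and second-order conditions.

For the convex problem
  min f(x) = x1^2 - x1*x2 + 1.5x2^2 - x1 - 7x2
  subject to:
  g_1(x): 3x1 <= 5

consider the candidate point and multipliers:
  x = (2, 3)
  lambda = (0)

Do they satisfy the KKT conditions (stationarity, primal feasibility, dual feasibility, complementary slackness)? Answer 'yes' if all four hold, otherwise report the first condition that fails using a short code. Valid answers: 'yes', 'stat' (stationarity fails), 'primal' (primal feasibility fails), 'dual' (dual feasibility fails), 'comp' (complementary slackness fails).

Gradient of f: grad f(x) = Q x + c = (0, 0)
Constraint values g_i(x) = a_i^T x - b_i:
  g_1((2, 3)) = 1
Stationarity residual: grad f(x) + sum_i lambda_i a_i = (0, 0)
  -> stationarity OK
Primal feasibility (all g_i <= 0): FAILS
Dual feasibility (all lambda_i >= 0): OK
Complementary slackness (lambda_i * g_i(x) = 0 for all i): OK

Verdict: the first failing condition is primal_feasibility -> primal.

primal


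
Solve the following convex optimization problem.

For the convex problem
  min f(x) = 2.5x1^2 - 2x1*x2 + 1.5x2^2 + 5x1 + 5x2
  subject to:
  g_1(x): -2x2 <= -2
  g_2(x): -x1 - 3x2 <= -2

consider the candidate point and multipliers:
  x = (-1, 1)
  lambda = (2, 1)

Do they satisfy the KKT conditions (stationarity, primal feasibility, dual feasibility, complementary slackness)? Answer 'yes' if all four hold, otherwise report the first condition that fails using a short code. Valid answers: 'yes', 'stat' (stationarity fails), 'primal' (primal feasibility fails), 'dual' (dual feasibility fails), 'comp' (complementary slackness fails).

Gradient of f: grad f(x) = Q x + c = (-2, 10)
Constraint values g_i(x) = a_i^T x - b_i:
  g_1((-1, 1)) = 0
  g_2((-1, 1)) = 0
Stationarity residual: grad f(x) + sum_i lambda_i a_i = (-3, 3)
  -> stationarity FAILS
Primal feasibility (all g_i <= 0): OK
Dual feasibility (all lambda_i >= 0): OK
Complementary slackness (lambda_i * g_i(x) = 0 for all i): OK

Verdict: the first failing condition is stationarity -> stat.

stat
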